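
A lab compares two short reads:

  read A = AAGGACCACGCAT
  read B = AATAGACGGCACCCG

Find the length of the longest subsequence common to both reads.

Pick A [1,4], then A [2,6], then G [3,8], then G [4,9], then A [5,11], then C [6,12], then C [7,13], then C [9,14], then G [10,15]; all 9 bases appear in both, in order. dp[13][15] = 9 confirms this is the maximum.

9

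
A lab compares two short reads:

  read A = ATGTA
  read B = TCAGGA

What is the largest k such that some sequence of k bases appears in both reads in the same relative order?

3

One common subsequence of length 3: A [1,3]; then G [3,5]; then A [5,6]. dp[5][6] = 3 confirms this is the maximum.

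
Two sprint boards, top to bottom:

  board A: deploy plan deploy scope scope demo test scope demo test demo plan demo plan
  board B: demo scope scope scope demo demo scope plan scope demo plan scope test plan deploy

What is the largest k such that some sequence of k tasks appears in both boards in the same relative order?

Match scope (board A #4, board B #2), then scope (board A #5, board B #3), then scope (board A #8, board B #4), then demo (board A #9, board B #5), then demo (board A #11, board B #6), then plan (board A #12, board B #8), then demo (board A #13, board B #10), then plan (board A #14, board B #14) — 8 tasks in the same relative order in both. The LCS DP gives dp[14][15] = 8, so this is optimal.

8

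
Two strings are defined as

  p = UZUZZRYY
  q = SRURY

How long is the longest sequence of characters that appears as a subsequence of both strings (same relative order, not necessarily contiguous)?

3

Let dp[i][j] be the LCS length of the first i characters of p and the first j characters of q. dp[i][j] = dp[i-1][j-1]+1 when the i-th and j-th characters match, else max(dp[i-1][j], dp[i][j-1]).
    ·  S  R  U  R  Y
 ·  0  0  0  0  0  0
 U  0  0  0  1  1  1
 Z  0  0  0  1  1  1
 U  0  0  0  1  1  1
 Z  0  0  0  1  1  1
 Z  0  0  0  1  1  1
 R  0  0  1  1  2  2
 Y  0  0  1  1  2  3
 Y  0  0  1  1  2  3
dp[8][5] = 3. One LCS (by backtracking along matches): URY.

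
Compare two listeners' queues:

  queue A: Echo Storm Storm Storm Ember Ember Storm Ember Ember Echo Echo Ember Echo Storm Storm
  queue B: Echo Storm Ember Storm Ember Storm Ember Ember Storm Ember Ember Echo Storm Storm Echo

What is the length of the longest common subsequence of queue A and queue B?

Taking Echo [1,1] → Storm [2,2] → Storm [3,4] → Storm [4,6] → Ember [5,7] → Ember [6,8] → Storm [7,9] → Ember [9,10] → Ember [12,11] → Echo [13,12] → Storm [14,13] → Storm [15,14] gives a common subsequence of length 12. dp[15][15] = 12 confirms this is the maximum.

12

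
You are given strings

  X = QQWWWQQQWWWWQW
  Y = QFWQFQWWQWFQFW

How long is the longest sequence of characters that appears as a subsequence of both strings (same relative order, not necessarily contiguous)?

9

Match Q at X[1]=Y[1], W at X[5]=Y[3], Q at X[6]=Y[4], Q at X[8]=Y[6], W at X[9]=Y[7], W at X[10]=Y[8], W at X[11]=Y[10], Q at X[13]=Y[12], W at X[14]=Y[14] — 9 characters in the same relative order in both, and the DP table's final entry dp[14][14] is also 9, so no common subsequence is longer.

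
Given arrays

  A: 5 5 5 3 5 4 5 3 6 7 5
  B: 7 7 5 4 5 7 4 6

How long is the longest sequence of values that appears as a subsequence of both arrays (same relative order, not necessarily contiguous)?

Match 5 (A #1, B #3), then 5 (A #2, B #5), then 4 (A #6, B #7), then 6 (A #9, B #8) — 4 values in the same relative order in both. The LCS DP gives dp[11][8] = 4, so this is optimal.

4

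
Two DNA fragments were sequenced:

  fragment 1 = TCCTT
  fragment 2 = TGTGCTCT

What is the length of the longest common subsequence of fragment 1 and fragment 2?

Pick T [1,3], then C [2,5], then C [3,7], then T [5,8]; all 4 bases appear in both, in order. Since dp[5][8] = 4, nothing longer is possible.

4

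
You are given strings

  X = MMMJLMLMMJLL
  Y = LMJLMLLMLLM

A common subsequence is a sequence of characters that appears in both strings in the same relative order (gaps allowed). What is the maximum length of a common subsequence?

Pick M [3,2]; then J [4,3]; then L [5,4]; then M [6,5]; then L [7,7]; then M [9,8]; then L [11,9]; then L [12,10]; all 8 characters appear in both, in order. dp[12][11] = 8 confirms this is the maximum.

8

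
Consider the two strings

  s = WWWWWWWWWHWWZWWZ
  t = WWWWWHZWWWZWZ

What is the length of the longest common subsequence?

11

Match W [1,1], then W [2,2], then W [3,3], then W [4,4], then W [5,5], then W [9,8], then W [11,9], then W [12,10], then Z [13,11], then W [15,12], then Z [16,13] — 11 characters in the same relative order in both. dp[16][13] = 11 confirms this is the maximum.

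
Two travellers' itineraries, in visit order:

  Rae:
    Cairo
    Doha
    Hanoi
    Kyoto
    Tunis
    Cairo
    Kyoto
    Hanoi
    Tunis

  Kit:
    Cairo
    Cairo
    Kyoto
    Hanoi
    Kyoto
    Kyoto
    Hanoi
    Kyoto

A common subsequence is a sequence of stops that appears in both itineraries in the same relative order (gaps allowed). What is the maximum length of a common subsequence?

One common subsequence of length 5: Cairo [1,2] → Hanoi [3,4] → Kyoto [4,5] → Kyoto [7,6] → Hanoi [8,7]. The LCS DP gives dp[9][8] = 5, so this is optimal.

5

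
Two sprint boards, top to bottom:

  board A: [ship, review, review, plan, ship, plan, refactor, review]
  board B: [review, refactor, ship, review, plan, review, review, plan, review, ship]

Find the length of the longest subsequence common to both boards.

5

Pick ship at board A[1]=board B[3]; then review at board A[2]=board B[6]; then review at board A[3]=board B[7]; then plan at board A[4]=board B[8]; then ship at board A[5]=board B[10]; all 5 tasks appear in both, in order. The LCS DP gives dp[8][10] = 5, so this is optimal.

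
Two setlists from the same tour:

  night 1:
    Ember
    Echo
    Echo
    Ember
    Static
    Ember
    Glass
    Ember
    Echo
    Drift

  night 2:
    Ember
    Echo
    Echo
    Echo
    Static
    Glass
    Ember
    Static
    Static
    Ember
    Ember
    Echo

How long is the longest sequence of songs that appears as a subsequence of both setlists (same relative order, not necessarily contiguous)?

One common subsequence of length 8: Ember at night 1[1]=night 2[1] → Echo at night 1[2]=night 2[3] → Echo at night 1[3]=night 2[4] → Ember at night 1[4]=night 2[7] → Static at night 1[5]=night 2[9] → Ember at night 1[6]=night 2[10] → Ember at night 1[8]=night 2[11] → Echo at night 1[9]=night 2[12]. dp[10][12] = 8 confirms this is the maximum.

8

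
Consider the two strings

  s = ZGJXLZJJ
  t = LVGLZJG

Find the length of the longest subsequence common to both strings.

Let dp[i][j] be the LCS length of the first i characters of s and the first j characters of t. dp[i][j] = dp[i-1][j-1]+1 when the i-th and j-th characters match, else max(dp[i-1][j], dp[i][j-1]).
    ·  L  V  G  L  Z  J  G
 ·  0  0  0  0  0  0  0  0
 Z  0  0  0  0  0  1  1  1
 G  0  0  0  1  1  1  1  2
 J  0  0  0  1  1  1  2  2
 X  0  0  0  1  1  1  2  2
 L  0  1  1  1  2  2  2  2
 Z  0  1  1  1  2  3  3  3
 J  0  1  1  1  2  3  4  4
 J  0  1  1  1  2  3  4  4
dp[8][7] = 4. One LCS (by backtracking along matches): GLZJ.

4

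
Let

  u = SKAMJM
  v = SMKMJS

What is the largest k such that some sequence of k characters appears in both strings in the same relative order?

4

One common subsequence of length 4: S (u #1, v #1), then K (u #2, v #3), then M (u #4, v #4), then J (u #5, v #5). The LCS DP gives dp[6][6] = 4, so this is optimal.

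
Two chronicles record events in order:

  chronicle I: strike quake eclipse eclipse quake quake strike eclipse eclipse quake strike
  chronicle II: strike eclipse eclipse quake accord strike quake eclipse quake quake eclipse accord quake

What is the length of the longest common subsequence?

Pick strike (chronicle I #1, chronicle II #1) → eclipse (chronicle I #3, chronicle II #2) → eclipse (chronicle I #4, chronicle II #3) → quake (chronicle I #5, chronicle II #4) → quake (chronicle I #6, chronicle II #7) → eclipse (chronicle I #8, chronicle II #8) → eclipse (chronicle I #9, chronicle II #11) → quake (chronicle I #10, chronicle II #13); all 8 events appear in both, in order. Since dp[11][13] = 8, nothing longer is possible.

8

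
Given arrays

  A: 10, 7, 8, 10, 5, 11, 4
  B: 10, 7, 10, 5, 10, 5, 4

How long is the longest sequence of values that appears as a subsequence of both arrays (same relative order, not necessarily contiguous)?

Let dp[i][j] be the LCS length of the first i values of A and the first j values of B. dp[i][j] = dp[i-1][j-1]+1 when the i-th and j-th values match, else max(dp[i-1][j], dp[i][j-1]).
    · 10  7 10  5 10  5  4
 ·  0  0  0  0  0  0  0  0
10  0  1  1  1  1  1  1  1
 7  0  1  2  2  2  2  2  2
 8  0  1  2  2  2  2  2  2
10  0  1  2  3  3  3  3  3
 5  0  1  2  3  4  4  4  4
11  0  1  2  3  4  4  4  4
 4  0  1  2  3  4  4  4  5
dp[7][7] = 5. One LCS (by backtracking along matches): 10, 7, 10, 5, 4.

5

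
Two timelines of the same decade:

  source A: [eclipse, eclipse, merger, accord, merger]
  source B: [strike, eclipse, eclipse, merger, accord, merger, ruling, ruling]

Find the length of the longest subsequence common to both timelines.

Pick eclipse at source A[1]=source B[2], eclipse at source A[2]=source B[3], merger at source A[3]=source B[4], accord at source A[4]=source B[5], merger at source A[5]=source B[6]; all 5 events appear in both, in order. The LCS DP gives dp[5][8] = 5, so this is optimal.

5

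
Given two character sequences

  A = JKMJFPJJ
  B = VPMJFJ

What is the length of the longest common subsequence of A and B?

Let dp[i][j] be the LCS length of the first i characters of A and the first j characters of B. dp[i][j] = dp[i-1][j-1]+1 when the i-th and j-th characters match, else max(dp[i-1][j], dp[i][j-1]).
    ·  V  P  M  J  F  J
 ·  0  0  0  0  0  0  0
 J  0  0  0  0  1  1  1
 K  0  0  0  0  1  1  1
 M  0  0  0  1  1  1  1
 J  0  0  0  1  2  2  2
 F  0  0  0  1  2  3  3
 P  0  0  1  1  2  3  3
 J  0  0  1  1  2  3  4
 J  0  0  1  1  2  3  4
dp[8][6] = 4. One LCS (by backtracking along matches): MJFJ.

4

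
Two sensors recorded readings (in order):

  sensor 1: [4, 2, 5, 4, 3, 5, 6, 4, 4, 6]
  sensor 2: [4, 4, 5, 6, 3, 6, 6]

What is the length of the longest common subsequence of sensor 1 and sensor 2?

5

Pick 4 at sensor 1[1]=sensor 2[2]; then 5 at sensor 1[3]=sensor 2[3]; then 3 at sensor 1[5]=sensor 2[5]; then 6 at sensor 1[7]=sensor 2[6]; then 6 at sensor 1[10]=sensor 2[7]; all 5 values appear in both, in order. dp[10][7] = 5 confirms this is the maximum.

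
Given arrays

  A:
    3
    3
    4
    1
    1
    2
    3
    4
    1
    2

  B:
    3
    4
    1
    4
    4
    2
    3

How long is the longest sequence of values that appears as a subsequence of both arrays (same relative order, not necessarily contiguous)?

5

Let dp[i][j] be the LCS length of the first i values of A and the first j values of B. dp[i][j] = dp[i-1][j-1]+1 when the i-th and j-th values match, else max(dp[i-1][j], dp[i][j-1]).
    ·  3  4  1  4  4  2  3
 ·  0  0  0  0  0  0  0  0
 3  0  1  1  1  1  1  1  1
 3  0  1  1  1  1  1  1  2
 4  0  1  2  2  2  2  2  2
 1  0  1  2  3  3  3  3  3
 1  0  1  2  3  3  3  3  3
 2  0  1  2  3  3  3  4  4
 3  0  1  2  3  3  3  4  5
 4  0  1  2  3  4  4  4  5
 1  0  1  2  3  4  4  4  5
 2  0  1  2  3  4  4  5  5
dp[10][7] = 5. One LCS (by backtracking along matches): 3, 4, 1, 2, 3.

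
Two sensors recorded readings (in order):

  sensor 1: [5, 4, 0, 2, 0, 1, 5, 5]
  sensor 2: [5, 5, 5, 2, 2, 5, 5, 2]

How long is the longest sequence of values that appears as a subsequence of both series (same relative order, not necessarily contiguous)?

4

Taking 5 (sensor 1 #1, sensor 2 #3); then 2 (sensor 1 #4, sensor 2 #5); then 5 (sensor 1 #7, sensor 2 #6); then 5 (sensor 1 #8, sensor 2 #7) gives a common subsequence of length 4. The LCS DP gives dp[8][8] = 4, so this is optimal.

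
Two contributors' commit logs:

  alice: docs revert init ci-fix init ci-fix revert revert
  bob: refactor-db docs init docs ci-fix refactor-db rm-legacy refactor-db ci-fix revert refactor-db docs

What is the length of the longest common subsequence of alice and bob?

One common subsequence of length 5: docs (alice #1, bob #2); then init (alice #3, bob #3); then ci-fix (alice #4, bob #5); then ci-fix (alice #6, bob #9); then revert (alice #7, bob #10). dp[8][12] = 5 confirms this is the maximum.

5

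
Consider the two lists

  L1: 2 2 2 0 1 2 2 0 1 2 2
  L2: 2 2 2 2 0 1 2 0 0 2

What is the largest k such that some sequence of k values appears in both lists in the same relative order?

Pick 2 (L1 #1, L2 #2); then 2 (L1 #2, L2 #3); then 2 (L1 #3, L2 #4); then 0 (L1 #4, L2 #5); then 1 (L1 #5, L2 #6); then 2 (L1 #6, L2 #7); then 0 (L1 #8, L2 #9); then 2 (L1 #11, L2 #10); all 8 values appear in both, in order. The LCS DP gives dp[11][10] = 8, so this is optimal.

8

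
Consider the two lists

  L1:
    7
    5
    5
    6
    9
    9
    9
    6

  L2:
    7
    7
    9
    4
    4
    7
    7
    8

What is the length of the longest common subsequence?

2

Let dp[i][j] be the LCS length of the first i values of L1 and the first j values of L2. dp[i][j] = dp[i-1][j-1]+1 when the i-th and j-th values match, else max(dp[i-1][j], dp[i][j-1]).
    ·  7  7  9  4  4  7  7  8
 ·  0  0  0  0  0  0  0  0  0
 7  0  1  1  1  1  1  1  1  1
 5  0  1  1  1  1  1  1  1  1
 5  0  1  1  1  1  1  1  1  1
 6  0  1  1  1  1  1  1  1  1
 9  0  1  1  2  2  2  2  2  2
 9  0  1  1  2  2  2  2  2  2
 9  0  1  1  2  2  2  2  2  2
 6  0  1  1  2  2  2  2  2  2
dp[8][8] = 2. One LCS (by backtracking along matches): 7, 9.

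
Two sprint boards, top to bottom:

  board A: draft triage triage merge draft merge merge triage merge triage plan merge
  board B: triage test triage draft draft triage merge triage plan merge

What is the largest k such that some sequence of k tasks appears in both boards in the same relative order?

8

Match triage at board A[2]=board B[1], triage at board A[3]=board B[3], draft at board A[5]=board B[5], triage at board A[8]=board B[6], merge at board A[9]=board B[7], triage at board A[10]=board B[8], plan at board A[11]=board B[9], merge at board A[12]=board B[10] — 8 tasks in the same relative order in both. Since dp[12][10] = 8, nothing longer is possible.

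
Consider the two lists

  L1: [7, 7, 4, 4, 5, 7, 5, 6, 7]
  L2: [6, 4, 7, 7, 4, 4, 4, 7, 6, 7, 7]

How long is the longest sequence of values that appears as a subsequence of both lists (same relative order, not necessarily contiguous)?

7

Match 7 (L1 #1, L2 #3) → 7 (L1 #2, L2 #4) → 4 (L1 #3, L2 #6) → 4 (L1 #4, L2 #7) → 7 (L1 #6, L2 #8) → 6 (L1 #8, L2 #9) → 7 (L1 #9, L2 #11) — 7 values in the same relative order in both, and the DP table's final entry dp[9][11] is also 7, so no common subsequence is longer.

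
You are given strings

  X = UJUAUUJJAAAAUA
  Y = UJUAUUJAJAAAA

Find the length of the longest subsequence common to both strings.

12

One common subsequence of length 12: U [1,1]; then J [2,2]; then U [3,3]; then A [4,4]; then U [5,5]; then U [6,6]; then J [7,7]; then J [8,9]; then A [10,10]; then A [11,11]; then A [12,12]; then A [14,13]. The LCS DP gives dp[14][13] = 12, so this is optimal.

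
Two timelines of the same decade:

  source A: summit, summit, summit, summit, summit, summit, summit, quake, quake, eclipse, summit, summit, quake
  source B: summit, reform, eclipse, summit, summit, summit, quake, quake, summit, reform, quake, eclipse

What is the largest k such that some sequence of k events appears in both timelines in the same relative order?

Match summit (source A #1, source B #1), then summit (source A #5, source B #4), then summit (source A #6, source B #5), then summit (source A #7, source B #6), then quake (source A #8, source B #7), then quake (source A #9, source B #8), then summit (source A #11, source B #9), then quake (source A #13, source B #11) — 8 events in the same relative order in both, and the DP table's final entry dp[13][12] is also 8, so no common subsequence is longer.

8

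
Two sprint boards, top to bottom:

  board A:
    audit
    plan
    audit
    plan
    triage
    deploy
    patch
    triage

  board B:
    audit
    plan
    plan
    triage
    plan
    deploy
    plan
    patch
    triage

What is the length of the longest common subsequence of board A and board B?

7

Pick audit [1,1], then plan [2,2], then plan [4,3], then triage [5,4], then deploy [6,6], then patch [7,8], then triage [8,9]; all 7 tasks appear in both, in order. The LCS DP gives dp[8][9] = 7, so this is optimal.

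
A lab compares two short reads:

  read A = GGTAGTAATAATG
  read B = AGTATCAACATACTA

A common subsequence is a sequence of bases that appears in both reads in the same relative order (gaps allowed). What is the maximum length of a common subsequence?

9

Match G (read A #2, read B #2), then T (read A #3, read B #3), then A (read A #4, read B #4), then T (read A #6, read B #5), then A (read A #7, read B #8), then A (read A #8, read B #10), then T (read A #9, read B #11), then A (read A #10, read B #12), then A (read A #11, read B #15) — 9 bases in the same relative order in both. dp[13][15] = 9 confirms this is the maximum.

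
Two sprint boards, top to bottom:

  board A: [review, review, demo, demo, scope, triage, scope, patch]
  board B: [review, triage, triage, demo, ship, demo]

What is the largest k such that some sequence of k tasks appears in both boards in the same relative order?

3

One common subsequence of length 3: review [1,1], demo [3,4], demo [4,6]. The LCS DP gives dp[8][6] = 3, so this is optimal.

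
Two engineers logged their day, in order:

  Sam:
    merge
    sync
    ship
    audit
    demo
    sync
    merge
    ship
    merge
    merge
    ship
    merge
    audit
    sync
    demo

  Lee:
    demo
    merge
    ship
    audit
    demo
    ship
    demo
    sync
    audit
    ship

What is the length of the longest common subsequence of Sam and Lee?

Taking merge [1,2] → ship [3,3] → audit [4,4] → demo [5,7] → sync [6,8] → ship [11,10] gives a common subsequence of length 6. dp[15][10] = 6 confirms this is the maximum.

6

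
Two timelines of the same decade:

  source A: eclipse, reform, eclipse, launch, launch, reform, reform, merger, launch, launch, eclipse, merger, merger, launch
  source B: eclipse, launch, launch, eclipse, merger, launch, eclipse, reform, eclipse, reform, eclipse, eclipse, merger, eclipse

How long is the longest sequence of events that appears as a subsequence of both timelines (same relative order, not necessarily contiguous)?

7

Pick eclipse at source A[1]=source B[1] → eclipse at source A[3]=source B[4] → launch at source A[4]=source B[6] → reform at source A[6]=source B[8] → reform at source A[7]=source B[10] → merger at source A[8]=source B[13] → eclipse at source A[11]=source B[14]; all 7 events appear in both, in order, and the DP table's final entry dp[14][14] is also 7, so no common subsequence is longer.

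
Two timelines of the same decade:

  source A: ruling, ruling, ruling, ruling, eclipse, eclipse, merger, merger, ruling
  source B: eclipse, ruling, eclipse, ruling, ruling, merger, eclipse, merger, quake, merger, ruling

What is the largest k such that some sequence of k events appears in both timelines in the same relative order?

7

Pick ruling [1,2]; then ruling [2,4]; then ruling [3,5]; then eclipse [6,7]; then merger [7,8]; then merger [8,10]; then ruling [9,11]; all 7 events appear in both, in order. Since dp[9][11] = 7, nothing longer is possible.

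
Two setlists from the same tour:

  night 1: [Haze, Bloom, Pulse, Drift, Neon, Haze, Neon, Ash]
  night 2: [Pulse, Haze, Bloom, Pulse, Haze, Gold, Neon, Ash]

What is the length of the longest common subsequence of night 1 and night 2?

6

Taking Haze (night 1 #1, night 2 #2) → Bloom (night 1 #2, night 2 #3) → Pulse (night 1 #3, night 2 #4) → Haze (night 1 #6, night 2 #5) → Neon (night 1 #7, night 2 #7) → Ash (night 1 #8, night 2 #8) gives a common subsequence of length 6. The LCS DP gives dp[8][8] = 6, so this is optimal.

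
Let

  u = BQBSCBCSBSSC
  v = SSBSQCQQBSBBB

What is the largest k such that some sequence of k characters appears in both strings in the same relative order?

6

Taking B [1,3] → Q [2,8] → B [3,9] → S [4,10] → B [6,12] → B [9,13] gives a common subsequence of length 6, and the DP table's final entry dp[12][13] is also 6, so no common subsequence is longer.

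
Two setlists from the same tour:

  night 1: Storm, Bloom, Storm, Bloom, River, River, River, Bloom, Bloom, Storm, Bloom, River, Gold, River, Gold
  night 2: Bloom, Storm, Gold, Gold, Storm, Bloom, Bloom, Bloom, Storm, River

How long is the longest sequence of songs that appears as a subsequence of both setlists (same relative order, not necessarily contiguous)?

7

Match Storm at night 1[1]=night 2[2] → Storm at night 1[3]=night 2[5] → Bloom at night 1[4]=night 2[6] → Bloom at night 1[8]=night 2[7] → Bloom at night 1[9]=night 2[8] → Storm at night 1[10]=night 2[9] → River at night 1[14]=night 2[10] — 7 songs in the same relative order in both. dp[15][10] = 7 confirms this is the maximum.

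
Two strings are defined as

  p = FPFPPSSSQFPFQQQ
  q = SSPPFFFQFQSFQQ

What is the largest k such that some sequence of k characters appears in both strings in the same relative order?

Taking F (p #1, q #6) → F (p #3, q #7) → Q (p #9, q #8) → F (p #10, q #9) → F (p #12, q #12) → Q (p #14, q #13) → Q (p #15, q #14) gives a common subsequence of length 7. The LCS DP gives dp[15][14] = 7, so this is optimal.

7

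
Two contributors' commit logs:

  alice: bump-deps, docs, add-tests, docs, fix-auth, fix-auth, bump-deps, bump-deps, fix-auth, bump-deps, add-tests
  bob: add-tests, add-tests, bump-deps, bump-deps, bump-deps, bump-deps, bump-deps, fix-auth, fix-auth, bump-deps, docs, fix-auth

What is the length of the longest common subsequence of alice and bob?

5

Taking bump-deps [1,7], then fix-auth [5,8], then fix-auth [6,9], then bump-deps [7,10], then fix-auth [9,12] gives a common subsequence of length 5. dp[11][12] = 5 confirms this is the maximum.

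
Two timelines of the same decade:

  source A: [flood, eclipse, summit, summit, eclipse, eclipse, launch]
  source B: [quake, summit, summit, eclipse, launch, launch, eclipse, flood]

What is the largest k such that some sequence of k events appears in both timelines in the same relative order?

Match summit at source A[3]=source B[2] → summit at source A[4]=source B[3] → eclipse at source A[5]=source B[4] → eclipse at source A[6]=source B[7] — 4 events in the same relative order in both. Since dp[7][8] = 4, nothing longer is possible.

4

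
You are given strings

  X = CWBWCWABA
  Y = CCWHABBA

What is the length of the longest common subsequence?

Match C (X #1, Y #1), C (X #5, Y #2), W (X #6, Y #3), A (X #7, Y #5), B (X #8, Y #7), A (X #9, Y #8) — 6 characters in the same relative order in both, and the DP table's final entry dp[9][8] is also 6, so no common subsequence is longer.

6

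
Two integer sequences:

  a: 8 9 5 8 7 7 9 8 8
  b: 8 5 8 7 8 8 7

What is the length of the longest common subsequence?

Let dp[i][j] be the LCS length of the first i values of a and the first j values of b. dp[i][j] = dp[i-1][j-1]+1 when the i-th and j-th values match, else max(dp[i-1][j], dp[i][j-1]).
    ·  8  5  8  7  8  8  7
 ·  0  0  0  0  0  0  0  0
 8  0  1  1  1  1  1  1  1
 9  0  1  1  1  1  1  1  1
 5  0  1  2  2  2  2  2  2
 8  0  1  2  3  3  3  3  3
 7  0  1  2  3  4  4  4  4
 7  0  1  2  3  4  4  4  5
 9  0  1  2  3  4  4  4  5
 8  0  1  2  3  4  5  5  5
 8  0  1  2  3  4  5  6  6
dp[9][7] = 6. One LCS (by backtracking along matches): 8, 5, 8, 7, 8, 8.

6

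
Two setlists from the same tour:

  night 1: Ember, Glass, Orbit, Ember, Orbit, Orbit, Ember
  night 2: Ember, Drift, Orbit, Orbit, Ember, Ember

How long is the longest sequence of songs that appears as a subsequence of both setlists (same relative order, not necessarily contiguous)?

One common subsequence of length 4: Ember at night 1[1]=night 2[1], Orbit at night 1[3]=night 2[4], Ember at night 1[4]=night 2[5], Ember at night 1[7]=night 2[6]. Since dp[7][6] = 4, nothing longer is possible.

4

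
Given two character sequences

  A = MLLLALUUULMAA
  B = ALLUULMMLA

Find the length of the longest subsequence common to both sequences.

Pick L [4,2] → L [6,3] → U [8,4] → U [9,5] → L [10,6] → M [11,8] → A [13,10]; all 7 characters appear in both, in order, and the DP table's final entry dp[13][10] is also 7, so no common subsequence is longer.

7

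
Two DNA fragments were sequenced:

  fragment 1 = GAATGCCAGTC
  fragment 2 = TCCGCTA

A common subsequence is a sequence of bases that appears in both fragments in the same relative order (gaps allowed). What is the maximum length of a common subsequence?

5

Let dp[i][j] be the LCS length of the first i bases of fragment 1 and the first j bases of fragment 2. dp[i][j] = dp[i-1][j-1]+1 when the i-th and j-th bases match, else max(dp[i-1][j], dp[i][j-1]).
    ·  T  C  C  G  C  T  A
 ·  0  0  0  0  0  0  0  0
 G  0  0  0  0  1  1  1  1
 A  0  0  0  0  1  1  1  2
 A  0  0  0  0  1  1  1  2
 T  0  1  1  1  1  1  2  2
 G  0  1  1  1  2  2  2  2
 C  0  1  2  2  2  3  3  3
 C  0  1  2  3  3  3  3  3
 A  0  1  2  3  3  3  3  4
 G  0  1  2  3  4  4  4  4
 T  0  1  2  3  4  4  5  5
 C  0  1  2  3  4  5  5  5
dp[11][7] = 5. One LCS (by backtracking along matches): TCCGT.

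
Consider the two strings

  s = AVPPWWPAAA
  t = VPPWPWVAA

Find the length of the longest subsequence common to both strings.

7

Taking V at s[2]=t[1], then P at s[3]=t[2], then P at s[4]=t[3], then W at s[5]=t[4], then W at s[6]=t[6], then A at s[9]=t[8], then A at s[10]=t[9] gives a common subsequence of length 7, and the DP table's final entry dp[10][9] is also 7, so no common subsequence is longer.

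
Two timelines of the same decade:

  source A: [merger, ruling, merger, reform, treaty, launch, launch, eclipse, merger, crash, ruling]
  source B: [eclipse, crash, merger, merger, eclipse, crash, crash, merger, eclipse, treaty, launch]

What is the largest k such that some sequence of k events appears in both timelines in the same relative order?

One common subsequence of length 4: merger (source A #1, source B #4); then merger (source A #3, source B #8); then treaty (source A #5, source B #10); then launch (source A #7, source B #11). Since dp[11][11] = 4, nothing longer is possible.

4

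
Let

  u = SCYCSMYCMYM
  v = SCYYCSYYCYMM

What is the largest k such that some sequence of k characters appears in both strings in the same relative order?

Let dp[i][j] be the LCS length of the first i characters of u and the first j characters of v. dp[i][j] = dp[i-1][j-1]+1 when the i-th and j-th characters match, else max(dp[i-1][j], dp[i][j-1]).
    ·  S  C  Y  Y  C  S  Y  Y  C  Y  M  M
 ·  0  0  0  0  0  0  0  0  0  0  0  0  0
 S  0  1  1  1  1  1  1  1  1  1  1  1  1
 C  0  1  2  2  2  2  2  2  2  2  2  2  2
 Y  0  1  2  3  3  3  3  3  3  3  3  3  3
 C  0  1  2  3  3  4  4  4  4  4  4  4  4
 S  0  1  2  3  3  4  5  5  5  5  5  5  5
 M  0  1  2  3  3  4  5  5  5  5  5  6  6
 Y  0  1  2  3  4  4  5  6  6  6  6  6  6
 C  0  1  2  3  4  5  5  6  6  7  7  7  7
 M  0  1  2  3  4  5  5  6  6  7  7  8  8
 Y  0  1  2  3  4  5  5  6  7  7  8  8  8
 M  0  1  2  3  4  5  5  6  7  7  8  9  9
dp[11][12] = 9. One LCS (by backtracking along matches): SCYCSYCMM.

9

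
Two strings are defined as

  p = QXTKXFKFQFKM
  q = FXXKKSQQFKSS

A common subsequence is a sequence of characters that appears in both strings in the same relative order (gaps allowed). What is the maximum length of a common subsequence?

6

Pick X [2,3] → K [4,4] → K [7,5] → Q [9,8] → F [10,9] → K [11,10]; all 6 characters appear in both, in order, and the DP table's final entry dp[12][12] is also 6, so no common subsequence is longer.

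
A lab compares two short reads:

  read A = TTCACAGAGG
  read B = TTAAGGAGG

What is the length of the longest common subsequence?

8

Taking T [1,1], then T [2,2], then A [4,3], then A [6,4], then G [7,6], then A [8,7], then G [9,8], then G [10,9] gives a common subsequence of length 8. dp[10][9] = 8 confirms this is the maximum.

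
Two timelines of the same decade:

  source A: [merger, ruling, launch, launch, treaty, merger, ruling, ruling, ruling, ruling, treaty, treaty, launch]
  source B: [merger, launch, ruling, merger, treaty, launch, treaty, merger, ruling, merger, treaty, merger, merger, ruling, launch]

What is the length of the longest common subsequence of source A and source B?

Pick merger at source A[1]=source B[1]; then ruling at source A[2]=source B[3]; then launch at source A[4]=source B[6]; then treaty at source A[5]=source B[7]; then merger at source A[6]=source B[8]; then ruling at source A[7]=source B[9]; then ruling at source A[10]=source B[14]; then launch at source A[13]=source B[15]; all 8 events appear in both, in order. The LCS DP gives dp[13][15] = 8, so this is optimal.

8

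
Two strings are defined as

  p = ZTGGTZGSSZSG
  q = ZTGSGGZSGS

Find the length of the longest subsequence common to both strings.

8

Let dp[i][j] be the LCS length of the first i characters of p and the first j characters of q. dp[i][j] = dp[i-1][j-1]+1 when the i-th and j-th characters match, else max(dp[i-1][j], dp[i][j-1]).
    ·  Z  T  G  S  G  G  Z  S  G  S
 ·  0  0  0  0  0  0  0  0  0  0  0
 Z  0  1  1  1  1  1  1  1  1  1  1
 T  0  1  2  2  2  2  2  2  2  2  2
 G  0  1  2  3  3  3  3  3  3  3  3
 G  0  1  2  3  3  4  4  4  4  4  4
 T  0  1  2  3  3  4  4  4  4  4  4
 Z  0  1  2  3  3  4  4  5  5  5  5
 G  0  1  2  3  3  4  5  5  5  6  6
 S  0  1  2  3  4  4  5  5  6  6  7
 S  0  1  2  3  4  4  5  5  6  6  7
 Z  0  1  2  3  4  4  5  6  6  6  7
 S  0  1  2  3  4  4  5  6  7  7  7
 G  0  1  2  3  4  5  5  6  7  8  8
dp[12][10] = 8. One LCS (by backtracking along matches): ZTGGGZSG.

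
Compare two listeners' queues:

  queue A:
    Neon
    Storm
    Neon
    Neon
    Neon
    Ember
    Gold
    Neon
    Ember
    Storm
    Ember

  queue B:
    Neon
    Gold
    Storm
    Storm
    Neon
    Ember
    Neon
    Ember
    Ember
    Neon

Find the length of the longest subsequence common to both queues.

7

One common subsequence of length 7: Neon [1,1], then Storm [2,4], then Neon [5,5], then Ember [6,6], then Neon [8,7], then Ember [9,8], then Ember [11,9]. dp[11][10] = 7 confirms this is the maximum.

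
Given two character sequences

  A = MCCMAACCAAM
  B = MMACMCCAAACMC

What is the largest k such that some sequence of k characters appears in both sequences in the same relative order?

8

Let dp[i][j] be the LCS length of the first i characters of A and the first j characters of B. dp[i][j] = dp[i-1][j-1]+1 when the i-th and j-th characters match, else max(dp[i-1][j], dp[i][j-1]).
    ·  M  M  A  C  M  C  C  A  A  A  C  M  C
 ·  0  0  0  0  0  0  0  0  0  0  0  0  0  0
 M  0  1  1  1  1  1  1  1  1  1  1  1  1  1
 C  0  1  1  1  2  2  2  2  2  2  2  2  2  2
 C  0  1  1  1  2  2  3  3  3  3  3  3  3  3
 M  0  1  2  2  2  3  3  3  3  3  3  3  4  4
 A  0  1  2  3  3  3  3  3  4  4  4  4  4  4
 A  0  1  2  3  3  3  3  3  4  5  5  5  5  5
 C  0  1  2  3  4  4  4  4  4  5  5  6  6  6
 C  0  1  2  3  4  4  5  5  5  5  5  6  6  7
 A  0  1  2  3  4  4  5  5  6  6  6  6  6  7
 A  0  1  2  3  4  4  5  5  6  7  7  7  7  7
 M  0  1  2  3  4  5  5  5  6  7  7  7  8  8
dp[11][13] = 8. One LCS (by backtracking along matches): MCMCCAAM.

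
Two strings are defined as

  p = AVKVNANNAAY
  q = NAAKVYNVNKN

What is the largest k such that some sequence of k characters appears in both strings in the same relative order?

Let dp[i][j] be the LCS length of the first i characters of p and the first j characters of q. dp[i][j] = dp[i-1][j-1]+1 when the i-th and j-th characters match, else max(dp[i-1][j], dp[i][j-1]).
    ·  N  A  A  K  V  Y  N  V  N  K  N
 ·  0  0  0  0  0  0  0  0  0  0  0  0
 A  0  0  1  1  1  1  1  1  1  1  1  1
 V  0  0  1  1  1  2  2  2  2  2  2  2
 K  0  0  1  1  2  2  2  2  2  2  3  3
 V  0  0  1  1  2  3  3  3  3  3  3  3
 N  0  1  1  1  2  3  3  4  4  4  4  4
 A  0  1  2  2  2  3  3  4  4  4  4  4
 N  0  1  2  2  2  3  3  4  4  5  5  5
 N  0  1  2  2  2  3  3  4  4  5  5  6
 A  0  1  2  3  3  3  3  4  4  5  5  6
 A  0  1  2  3  3  3  3  4  4  5  5  6
 Y  0  1  2  3  3  3  4  4  4  5  5  6
dp[11][11] = 6. One LCS (by backtracking along matches): AKVNNN.

6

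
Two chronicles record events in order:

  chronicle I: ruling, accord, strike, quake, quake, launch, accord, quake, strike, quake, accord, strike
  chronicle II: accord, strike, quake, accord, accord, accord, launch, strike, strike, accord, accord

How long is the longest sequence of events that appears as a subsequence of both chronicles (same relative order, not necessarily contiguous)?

Taking accord (chronicle I #2, chronicle II #1), then strike (chronicle I #3, chronicle II #2), then quake (chronicle I #4, chronicle II #3), then launch (chronicle I #6, chronicle II #7), then accord (chronicle I #7, chronicle II #10), then accord (chronicle I #11, chronicle II #11) gives a common subsequence of length 6, and the DP table's final entry dp[12][11] is also 6, so no common subsequence is longer.

6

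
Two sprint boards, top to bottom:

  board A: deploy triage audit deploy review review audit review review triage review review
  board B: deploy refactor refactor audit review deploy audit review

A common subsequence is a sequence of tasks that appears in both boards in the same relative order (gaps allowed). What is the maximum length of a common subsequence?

Match deploy (board A #1, board B #1); then audit (board A #3, board B #4); then deploy (board A #4, board B #6); then audit (board A #7, board B #7); then review (board A #12, board B #8) — 5 tasks in the same relative order in both. Since dp[12][8] = 5, nothing longer is possible.

5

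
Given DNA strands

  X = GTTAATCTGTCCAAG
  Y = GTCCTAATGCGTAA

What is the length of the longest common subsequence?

Match G [1,1], then T [2,2], then T [3,5], then A [4,6], then A [5,7], then T [6,8], then C [7,10], then G [9,11], then T [10,12], then A [13,13], then A [14,14] — 11 bases in the same relative order in both. dp[15][14] = 11 confirms this is the maximum.

11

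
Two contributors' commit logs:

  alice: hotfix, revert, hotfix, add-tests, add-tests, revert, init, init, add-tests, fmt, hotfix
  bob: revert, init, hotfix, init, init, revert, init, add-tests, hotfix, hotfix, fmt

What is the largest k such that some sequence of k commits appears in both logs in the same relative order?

6

One common subsequence of length 6: revert at alice[2]=bob[1], then hotfix at alice[3]=bob[3], then revert at alice[6]=bob[6], then init at alice[8]=bob[7], then add-tests at alice[9]=bob[8], then fmt at alice[10]=bob[11]. dp[11][11] = 6 confirms this is the maximum.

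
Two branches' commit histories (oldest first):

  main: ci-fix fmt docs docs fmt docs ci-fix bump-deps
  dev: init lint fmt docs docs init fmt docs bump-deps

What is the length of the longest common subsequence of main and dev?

6

Match fmt [2,3] → docs [3,4] → docs [4,5] → fmt [5,7] → docs [6,8] → bump-deps [8,9] — 6 commits in the same relative order in both. The LCS DP gives dp[8][9] = 6, so this is optimal.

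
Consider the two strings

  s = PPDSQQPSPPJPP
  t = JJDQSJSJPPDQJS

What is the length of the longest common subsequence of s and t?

Pick D (s #3, t #3); then S (s #4, t #5); then S (s #8, t #7); then P (s #9, t #9); then P (s #10, t #10); then J (s #11, t #13); all 6 characters appear in both, in order. The LCS DP gives dp[13][14] = 6, so this is optimal.

6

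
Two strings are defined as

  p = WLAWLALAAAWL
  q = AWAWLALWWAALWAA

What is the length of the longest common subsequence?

9

One common subsequence of length 9: W [1,2], then A [3,3], then W [4,4], then L [5,5], then A [6,6], then L [7,7], then A [8,11], then A [9,14], then A [10,15], and the DP table's final entry dp[12][15] is also 9, so no common subsequence is longer.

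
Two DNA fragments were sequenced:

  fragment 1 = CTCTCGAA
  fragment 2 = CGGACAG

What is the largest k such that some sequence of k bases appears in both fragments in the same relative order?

Let dp[i][j] be the LCS length of the first i bases of fragment 1 and the first j bases of fragment 2. dp[i][j] = dp[i-1][j-1]+1 when the i-th and j-th bases match, else max(dp[i-1][j], dp[i][j-1]).
    ·  C  G  G  A  C  A  G
 ·  0  0  0  0  0  0  0  0
 C  0  1  1  1  1  1  1  1
 T  0  1  1  1  1  1  1  1
 C  0  1  1  1  1  2  2  2
 T  0  1  1  1  1  2  2  2
 C  0  1  1  1  1  2  2  2
 G  0  1  2  2  2  2  2  3
 A  0  1  2  2  3  3  3  3
 A  0  1  2  2  3  3  4  4
dp[8][7] = 4. One LCS (by backtracking along matches): CGAA.

4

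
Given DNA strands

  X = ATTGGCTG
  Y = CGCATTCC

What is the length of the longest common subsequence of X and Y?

Match A (X #1, Y #4), T (X #2, Y #5), T (X #3, Y #6), C (X #6, Y #8) — 4 bases in the same relative order in both. Since dp[8][8] = 4, nothing longer is possible.

4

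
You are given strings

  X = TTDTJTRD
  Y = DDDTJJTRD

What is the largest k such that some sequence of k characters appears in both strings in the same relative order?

6

Let dp[i][j] be the LCS length of the first i characters of X and the first j characters of Y. dp[i][j] = dp[i-1][j-1]+1 when the i-th and j-th characters match, else max(dp[i-1][j], dp[i][j-1]).
    ·  D  D  D  T  J  J  T  R  D
 ·  0  0  0  0  0  0  0  0  0  0
 T  0  0  0  0  1  1  1  1  1  1
 T  0  0  0  0  1  1  1  2  2  2
 D  0  1  1  1  1  1  1  2  2  3
 T  0  1  1  1  2  2  2  2  2  3
 J  0  1  1  1  2  3  3  3  3  3
 T  0  1  1  1  2  3  3  4  4  4
 R  0  1  1  1  2  3  3  4  5  5
 D  0  1  2  2  2  3  3  4  5  6
dp[8][9] = 6. One LCS (by backtracking along matches): DTJTRD.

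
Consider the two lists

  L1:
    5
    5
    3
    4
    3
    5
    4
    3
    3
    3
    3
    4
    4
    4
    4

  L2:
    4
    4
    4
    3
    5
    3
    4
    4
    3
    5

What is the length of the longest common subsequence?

Let dp[i][j] be the LCS length of the first i values of L1 and the first j values of L2. dp[i][j] = dp[i-1][j-1]+1 when the i-th and j-th values match, else max(dp[i-1][j], dp[i][j-1]).
    ·  4  4  4  3  5  3  4  4  3  5
 ·  0  0  0  0  0  0  0  0  0  0  0
 5  0  0  0  0  0  1  1  1  1  1  1
 5  0  0  0  0  0  1  1  1  1  1  2
 3  0  0  0  0  1  1  2  2  2  2  2
 4  0  1  1  1  1  1  2  3  3  3  3
 3  0  1  1  1  2  2  2  3  3  4  4
 5  0  1  1  1  2  3  3  3  3  4  5
 4  0  1  2  2  2  3  3  4  4  4  5
 3  0  1  2  2  3  3  4  4  4  5  5
 3  0  1  2  2  3  3  4  4  4  5  5
 3  0  1  2  2  3  3  4  4  4  5  5
 3  0  1  2  2  3  3  4  4  4  5  5
 4  0  1  2  3  3  3  4  5  5  5  5
 4  0  1  2  3  3  3  4  5  6  6  6
 4  0  1  2  3  3  3  4  5  6  6  6
 4  0  1  2  3  3  3  4  5  6  6  6
dp[15][10] = 6. One LCS (by backtracking along matches): 4, 3, 5, 3, 4, 4.

6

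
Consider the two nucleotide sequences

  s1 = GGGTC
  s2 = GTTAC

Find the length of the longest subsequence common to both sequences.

Let dp[i][j] be the LCS length of the first i bases of s1 and the first j bases of s2. dp[i][j] = dp[i-1][j-1]+1 when the i-th and j-th bases match, else max(dp[i-1][j], dp[i][j-1]).
    ·  G  T  T  A  C
 ·  0  0  0  0  0  0
 G  0  1  1  1  1  1
 G  0  1  1  1  1  1
 G  0  1  1  1  1  1
 T  0  1  2  2  2  2
 C  0  1  2  2  2  3
dp[5][5] = 3. One LCS (by backtracking along matches): GTC.

3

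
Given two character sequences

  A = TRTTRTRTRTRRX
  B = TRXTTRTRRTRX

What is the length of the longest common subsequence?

11

Match T (A #1, B #1), R (A #2, B #2), T (A #3, B #4), T (A #4, B #5), R (A #5, B #6), T (A #6, B #7), R (A #7, B #8), R (A #9, B #9), T (A #10, B #10), R (A #12, B #11), X (A #13, B #12) — 11 characters in the same relative order in both. The LCS DP gives dp[13][12] = 11, so this is optimal.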